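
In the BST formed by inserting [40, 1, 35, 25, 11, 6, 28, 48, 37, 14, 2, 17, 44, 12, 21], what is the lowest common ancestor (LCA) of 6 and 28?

Tree insertion order: [40, 1, 35, 25, 11, 6, 28, 48, 37, 14, 2, 17, 44, 12, 21]
Tree (level-order array): [40, 1, 48, None, 35, 44, None, 25, 37, None, None, 11, 28, None, None, 6, 14, None, None, 2, None, 12, 17, None, None, None, None, None, 21]
In a BST, the LCA of p=6, q=28 is the first node v on the
root-to-leaf path with p <= v <= q (go left if both < v, right if both > v).
Walk from root:
  at 40: both 6 and 28 < 40, go left
  at 1: both 6 and 28 > 1, go right
  at 35: both 6 and 28 < 35, go left
  at 25: 6 <= 25 <= 28, this is the LCA
LCA = 25


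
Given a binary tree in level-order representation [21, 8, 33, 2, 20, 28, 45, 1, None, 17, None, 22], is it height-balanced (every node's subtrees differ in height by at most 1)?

Tree (level-order array): [21, 8, 33, 2, 20, 28, 45, 1, None, 17, None, 22]
Definition: a tree is height-balanced if, at every node, |h(left) - h(right)| <= 1 (empty subtree has height -1).
Bottom-up per-node check:
  node 1: h_left=-1, h_right=-1, diff=0 [OK], height=0
  node 2: h_left=0, h_right=-1, diff=1 [OK], height=1
  node 17: h_left=-1, h_right=-1, diff=0 [OK], height=0
  node 20: h_left=0, h_right=-1, diff=1 [OK], height=1
  node 8: h_left=1, h_right=1, diff=0 [OK], height=2
  node 22: h_left=-1, h_right=-1, diff=0 [OK], height=0
  node 28: h_left=0, h_right=-1, diff=1 [OK], height=1
  node 45: h_left=-1, h_right=-1, diff=0 [OK], height=0
  node 33: h_left=1, h_right=0, diff=1 [OK], height=2
  node 21: h_left=2, h_right=2, diff=0 [OK], height=3
All nodes satisfy the balance condition.
Result: Balanced


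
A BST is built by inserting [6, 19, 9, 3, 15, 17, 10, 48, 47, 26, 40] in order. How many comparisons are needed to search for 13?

Search path for 13: 6 -> 19 -> 9 -> 15 -> 10
Found: False
Comparisons: 5


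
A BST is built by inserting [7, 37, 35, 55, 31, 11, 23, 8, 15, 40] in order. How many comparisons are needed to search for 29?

Search path for 29: 7 -> 37 -> 35 -> 31 -> 11 -> 23
Found: False
Comparisons: 6


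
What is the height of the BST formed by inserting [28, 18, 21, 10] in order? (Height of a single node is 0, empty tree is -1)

Insertion order: [28, 18, 21, 10]
Tree (level-order array): [28, 18, None, 10, 21]
Compute height bottom-up (empty subtree = -1):
  height(10) = 1 + max(-1, -1) = 0
  height(21) = 1 + max(-1, -1) = 0
  height(18) = 1 + max(0, 0) = 1
  height(28) = 1 + max(1, -1) = 2
Height = 2


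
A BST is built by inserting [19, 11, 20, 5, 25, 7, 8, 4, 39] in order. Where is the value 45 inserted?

Starting tree (level order): [19, 11, 20, 5, None, None, 25, 4, 7, None, 39, None, None, None, 8]
Insertion path: 19 -> 20 -> 25 -> 39
Result: insert 45 as right child of 39
Final tree (level order): [19, 11, 20, 5, None, None, 25, 4, 7, None, 39, None, None, None, 8, None, 45]


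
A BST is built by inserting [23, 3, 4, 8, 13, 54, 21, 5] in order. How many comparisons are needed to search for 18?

Search path for 18: 23 -> 3 -> 4 -> 8 -> 13 -> 21
Found: False
Comparisons: 6


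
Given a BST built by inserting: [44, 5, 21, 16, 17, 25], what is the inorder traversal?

Tree insertion order: [44, 5, 21, 16, 17, 25]
Tree (level-order array): [44, 5, None, None, 21, 16, 25, None, 17]
Inorder traversal: [5, 16, 17, 21, 25, 44]


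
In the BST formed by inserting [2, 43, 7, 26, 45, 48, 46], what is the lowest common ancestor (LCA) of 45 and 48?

Tree insertion order: [2, 43, 7, 26, 45, 48, 46]
Tree (level-order array): [2, None, 43, 7, 45, None, 26, None, 48, None, None, 46]
In a BST, the LCA of p=45, q=48 is the first node v on the
root-to-leaf path with p <= v <= q (go left if both < v, right if both > v).
Walk from root:
  at 2: both 45 and 48 > 2, go right
  at 43: both 45 and 48 > 43, go right
  at 45: 45 <= 45 <= 48, this is the LCA
LCA = 45


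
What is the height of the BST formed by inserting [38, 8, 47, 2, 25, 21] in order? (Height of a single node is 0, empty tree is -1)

Insertion order: [38, 8, 47, 2, 25, 21]
Tree (level-order array): [38, 8, 47, 2, 25, None, None, None, None, 21]
Compute height bottom-up (empty subtree = -1):
  height(2) = 1 + max(-1, -1) = 0
  height(21) = 1 + max(-1, -1) = 0
  height(25) = 1 + max(0, -1) = 1
  height(8) = 1 + max(0, 1) = 2
  height(47) = 1 + max(-1, -1) = 0
  height(38) = 1 + max(2, 0) = 3
Height = 3


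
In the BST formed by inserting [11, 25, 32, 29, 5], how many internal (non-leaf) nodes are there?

Tree built from: [11, 25, 32, 29, 5]
Tree (level-order array): [11, 5, 25, None, None, None, 32, 29]
Rule: An internal node has at least one child.
Per-node child counts:
  node 11: 2 child(ren)
  node 5: 0 child(ren)
  node 25: 1 child(ren)
  node 32: 1 child(ren)
  node 29: 0 child(ren)
Matching nodes: [11, 25, 32]
Count of internal (non-leaf) nodes: 3


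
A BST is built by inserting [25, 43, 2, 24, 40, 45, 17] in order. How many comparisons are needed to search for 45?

Search path for 45: 25 -> 43 -> 45
Found: True
Comparisons: 3


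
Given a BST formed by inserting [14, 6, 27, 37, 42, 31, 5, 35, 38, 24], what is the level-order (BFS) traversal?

Tree insertion order: [14, 6, 27, 37, 42, 31, 5, 35, 38, 24]
Tree (level-order array): [14, 6, 27, 5, None, 24, 37, None, None, None, None, 31, 42, None, 35, 38]
BFS from the root, enqueuing left then right child of each popped node:
  queue [14] -> pop 14, enqueue [6, 27], visited so far: [14]
  queue [6, 27] -> pop 6, enqueue [5], visited so far: [14, 6]
  queue [27, 5] -> pop 27, enqueue [24, 37], visited so far: [14, 6, 27]
  queue [5, 24, 37] -> pop 5, enqueue [none], visited so far: [14, 6, 27, 5]
  queue [24, 37] -> pop 24, enqueue [none], visited so far: [14, 6, 27, 5, 24]
  queue [37] -> pop 37, enqueue [31, 42], visited so far: [14, 6, 27, 5, 24, 37]
  queue [31, 42] -> pop 31, enqueue [35], visited so far: [14, 6, 27, 5, 24, 37, 31]
  queue [42, 35] -> pop 42, enqueue [38], visited so far: [14, 6, 27, 5, 24, 37, 31, 42]
  queue [35, 38] -> pop 35, enqueue [none], visited so far: [14, 6, 27, 5, 24, 37, 31, 42, 35]
  queue [38] -> pop 38, enqueue [none], visited so far: [14, 6, 27, 5, 24, 37, 31, 42, 35, 38]
Result: [14, 6, 27, 5, 24, 37, 31, 42, 35, 38]


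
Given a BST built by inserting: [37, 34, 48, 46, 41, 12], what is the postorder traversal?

Tree insertion order: [37, 34, 48, 46, 41, 12]
Tree (level-order array): [37, 34, 48, 12, None, 46, None, None, None, 41]
Postorder traversal: [12, 34, 41, 46, 48, 37]


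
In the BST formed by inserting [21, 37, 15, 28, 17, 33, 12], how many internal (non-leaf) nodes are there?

Tree built from: [21, 37, 15, 28, 17, 33, 12]
Tree (level-order array): [21, 15, 37, 12, 17, 28, None, None, None, None, None, None, 33]
Rule: An internal node has at least one child.
Per-node child counts:
  node 21: 2 child(ren)
  node 15: 2 child(ren)
  node 12: 0 child(ren)
  node 17: 0 child(ren)
  node 37: 1 child(ren)
  node 28: 1 child(ren)
  node 33: 0 child(ren)
Matching nodes: [21, 15, 37, 28]
Count of internal (non-leaf) nodes: 4


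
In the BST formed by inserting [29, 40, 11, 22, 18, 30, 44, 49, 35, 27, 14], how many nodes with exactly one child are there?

Tree built from: [29, 40, 11, 22, 18, 30, 44, 49, 35, 27, 14]
Tree (level-order array): [29, 11, 40, None, 22, 30, 44, 18, 27, None, 35, None, 49, 14]
Rule: These are nodes with exactly 1 non-null child.
Per-node child counts:
  node 29: 2 child(ren)
  node 11: 1 child(ren)
  node 22: 2 child(ren)
  node 18: 1 child(ren)
  node 14: 0 child(ren)
  node 27: 0 child(ren)
  node 40: 2 child(ren)
  node 30: 1 child(ren)
  node 35: 0 child(ren)
  node 44: 1 child(ren)
  node 49: 0 child(ren)
Matching nodes: [11, 18, 30, 44]
Count of nodes with exactly one child: 4


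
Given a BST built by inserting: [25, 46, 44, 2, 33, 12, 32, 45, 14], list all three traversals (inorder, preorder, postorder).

Tree insertion order: [25, 46, 44, 2, 33, 12, 32, 45, 14]
Tree (level-order array): [25, 2, 46, None, 12, 44, None, None, 14, 33, 45, None, None, 32]
Inorder (L, root, R): [2, 12, 14, 25, 32, 33, 44, 45, 46]
Preorder (root, L, R): [25, 2, 12, 14, 46, 44, 33, 32, 45]
Postorder (L, R, root): [14, 12, 2, 32, 33, 45, 44, 46, 25]


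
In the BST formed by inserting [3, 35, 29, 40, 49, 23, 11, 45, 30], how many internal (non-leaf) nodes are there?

Tree built from: [3, 35, 29, 40, 49, 23, 11, 45, 30]
Tree (level-order array): [3, None, 35, 29, 40, 23, 30, None, 49, 11, None, None, None, 45]
Rule: An internal node has at least one child.
Per-node child counts:
  node 3: 1 child(ren)
  node 35: 2 child(ren)
  node 29: 2 child(ren)
  node 23: 1 child(ren)
  node 11: 0 child(ren)
  node 30: 0 child(ren)
  node 40: 1 child(ren)
  node 49: 1 child(ren)
  node 45: 0 child(ren)
Matching nodes: [3, 35, 29, 23, 40, 49]
Count of internal (non-leaf) nodes: 6


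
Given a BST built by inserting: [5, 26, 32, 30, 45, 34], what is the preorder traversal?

Tree insertion order: [5, 26, 32, 30, 45, 34]
Tree (level-order array): [5, None, 26, None, 32, 30, 45, None, None, 34]
Preorder traversal: [5, 26, 32, 30, 45, 34]


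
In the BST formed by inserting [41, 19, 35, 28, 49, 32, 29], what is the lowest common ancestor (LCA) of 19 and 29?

Tree insertion order: [41, 19, 35, 28, 49, 32, 29]
Tree (level-order array): [41, 19, 49, None, 35, None, None, 28, None, None, 32, 29]
In a BST, the LCA of p=19, q=29 is the first node v on the
root-to-leaf path with p <= v <= q (go left if both < v, right if both > v).
Walk from root:
  at 41: both 19 and 29 < 41, go left
  at 19: 19 <= 19 <= 29, this is the LCA
LCA = 19


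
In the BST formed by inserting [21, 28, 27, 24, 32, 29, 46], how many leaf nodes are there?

Tree built from: [21, 28, 27, 24, 32, 29, 46]
Tree (level-order array): [21, None, 28, 27, 32, 24, None, 29, 46]
Rule: A leaf has 0 children.
Per-node child counts:
  node 21: 1 child(ren)
  node 28: 2 child(ren)
  node 27: 1 child(ren)
  node 24: 0 child(ren)
  node 32: 2 child(ren)
  node 29: 0 child(ren)
  node 46: 0 child(ren)
Matching nodes: [24, 29, 46]
Count of leaf nodes: 3


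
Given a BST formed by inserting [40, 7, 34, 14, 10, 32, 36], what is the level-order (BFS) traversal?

Tree insertion order: [40, 7, 34, 14, 10, 32, 36]
Tree (level-order array): [40, 7, None, None, 34, 14, 36, 10, 32]
BFS from the root, enqueuing left then right child of each popped node:
  queue [40] -> pop 40, enqueue [7], visited so far: [40]
  queue [7] -> pop 7, enqueue [34], visited so far: [40, 7]
  queue [34] -> pop 34, enqueue [14, 36], visited so far: [40, 7, 34]
  queue [14, 36] -> pop 14, enqueue [10, 32], visited so far: [40, 7, 34, 14]
  queue [36, 10, 32] -> pop 36, enqueue [none], visited so far: [40, 7, 34, 14, 36]
  queue [10, 32] -> pop 10, enqueue [none], visited so far: [40, 7, 34, 14, 36, 10]
  queue [32] -> pop 32, enqueue [none], visited so far: [40, 7, 34, 14, 36, 10, 32]
Result: [40, 7, 34, 14, 36, 10, 32]


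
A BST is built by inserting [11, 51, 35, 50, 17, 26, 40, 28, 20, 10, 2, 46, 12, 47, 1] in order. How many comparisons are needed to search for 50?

Search path for 50: 11 -> 51 -> 35 -> 50
Found: True
Comparisons: 4


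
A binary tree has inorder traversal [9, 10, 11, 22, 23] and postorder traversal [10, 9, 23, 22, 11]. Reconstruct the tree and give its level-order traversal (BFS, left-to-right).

Inorder:   [9, 10, 11, 22, 23]
Postorder: [10, 9, 23, 22, 11]
Algorithm: postorder visits root last, so walk postorder right-to-left;
each value is the root of the current inorder slice — split it at that
value, recurse on the right subtree first, then the left.
Recursive splits:
  root=11; inorder splits into left=[9, 10], right=[22, 23]
  root=22; inorder splits into left=[], right=[23]
  root=23; inorder splits into left=[], right=[]
  root=9; inorder splits into left=[], right=[10]
  root=10; inorder splits into left=[], right=[]
Reconstructed level-order: [11, 9, 22, 10, 23]


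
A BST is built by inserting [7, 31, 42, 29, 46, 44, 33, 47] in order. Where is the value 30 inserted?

Starting tree (level order): [7, None, 31, 29, 42, None, None, 33, 46, None, None, 44, 47]
Insertion path: 7 -> 31 -> 29
Result: insert 30 as right child of 29
Final tree (level order): [7, None, 31, 29, 42, None, 30, 33, 46, None, None, None, None, 44, 47]


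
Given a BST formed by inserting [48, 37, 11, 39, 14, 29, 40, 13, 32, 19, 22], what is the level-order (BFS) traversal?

Tree insertion order: [48, 37, 11, 39, 14, 29, 40, 13, 32, 19, 22]
Tree (level-order array): [48, 37, None, 11, 39, None, 14, None, 40, 13, 29, None, None, None, None, 19, 32, None, 22]
BFS from the root, enqueuing left then right child of each popped node:
  queue [48] -> pop 48, enqueue [37], visited so far: [48]
  queue [37] -> pop 37, enqueue [11, 39], visited so far: [48, 37]
  queue [11, 39] -> pop 11, enqueue [14], visited so far: [48, 37, 11]
  queue [39, 14] -> pop 39, enqueue [40], visited so far: [48, 37, 11, 39]
  queue [14, 40] -> pop 14, enqueue [13, 29], visited so far: [48, 37, 11, 39, 14]
  queue [40, 13, 29] -> pop 40, enqueue [none], visited so far: [48, 37, 11, 39, 14, 40]
  queue [13, 29] -> pop 13, enqueue [none], visited so far: [48, 37, 11, 39, 14, 40, 13]
  queue [29] -> pop 29, enqueue [19, 32], visited so far: [48, 37, 11, 39, 14, 40, 13, 29]
  queue [19, 32] -> pop 19, enqueue [22], visited so far: [48, 37, 11, 39, 14, 40, 13, 29, 19]
  queue [32, 22] -> pop 32, enqueue [none], visited so far: [48, 37, 11, 39, 14, 40, 13, 29, 19, 32]
  queue [22] -> pop 22, enqueue [none], visited so far: [48, 37, 11, 39, 14, 40, 13, 29, 19, 32, 22]
Result: [48, 37, 11, 39, 14, 40, 13, 29, 19, 32, 22]


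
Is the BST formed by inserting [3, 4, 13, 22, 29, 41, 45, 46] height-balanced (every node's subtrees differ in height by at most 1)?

Tree (level-order array): [3, None, 4, None, 13, None, 22, None, 29, None, 41, None, 45, None, 46]
Definition: a tree is height-balanced if, at every node, |h(left) - h(right)| <= 1 (empty subtree has height -1).
Bottom-up per-node check:
  node 46: h_left=-1, h_right=-1, diff=0 [OK], height=0
  node 45: h_left=-1, h_right=0, diff=1 [OK], height=1
  node 41: h_left=-1, h_right=1, diff=2 [FAIL (|-1-1|=2 > 1)], height=2
  node 29: h_left=-1, h_right=2, diff=3 [FAIL (|-1-2|=3 > 1)], height=3
  node 22: h_left=-1, h_right=3, diff=4 [FAIL (|-1-3|=4 > 1)], height=4
  node 13: h_left=-1, h_right=4, diff=5 [FAIL (|-1-4|=5 > 1)], height=5
  node 4: h_left=-1, h_right=5, diff=6 [FAIL (|-1-5|=6 > 1)], height=6
  node 3: h_left=-1, h_right=6, diff=7 [FAIL (|-1-6|=7 > 1)], height=7
Node 41 violates the condition: |-1 - 1| = 2 > 1.
Result: Not balanced


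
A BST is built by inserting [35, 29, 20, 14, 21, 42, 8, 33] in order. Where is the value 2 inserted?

Starting tree (level order): [35, 29, 42, 20, 33, None, None, 14, 21, None, None, 8]
Insertion path: 35 -> 29 -> 20 -> 14 -> 8
Result: insert 2 as left child of 8
Final tree (level order): [35, 29, 42, 20, 33, None, None, 14, 21, None, None, 8, None, None, None, 2]


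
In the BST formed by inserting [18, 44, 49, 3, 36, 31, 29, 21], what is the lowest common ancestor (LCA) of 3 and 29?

Tree insertion order: [18, 44, 49, 3, 36, 31, 29, 21]
Tree (level-order array): [18, 3, 44, None, None, 36, 49, 31, None, None, None, 29, None, 21]
In a BST, the LCA of p=3, q=29 is the first node v on the
root-to-leaf path with p <= v <= q (go left if both < v, right if both > v).
Walk from root:
  at 18: 3 <= 18 <= 29, this is the LCA
LCA = 18


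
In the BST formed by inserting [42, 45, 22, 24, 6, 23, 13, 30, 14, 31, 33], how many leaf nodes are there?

Tree built from: [42, 45, 22, 24, 6, 23, 13, 30, 14, 31, 33]
Tree (level-order array): [42, 22, 45, 6, 24, None, None, None, 13, 23, 30, None, 14, None, None, None, 31, None, None, None, 33]
Rule: A leaf has 0 children.
Per-node child counts:
  node 42: 2 child(ren)
  node 22: 2 child(ren)
  node 6: 1 child(ren)
  node 13: 1 child(ren)
  node 14: 0 child(ren)
  node 24: 2 child(ren)
  node 23: 0 child(ren)
  node 30: 1 child(ren)
  node 31: 1 child(ren)
  node 33: 0 child(ren)
  node 45: 0 child(ren)
Matching nodes: [14, 23, 33, 45]
Count of leaf nodes: 4


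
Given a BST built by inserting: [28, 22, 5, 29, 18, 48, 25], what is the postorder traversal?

Tree insertion order: [28, 22, 5, 29, 18, 48, 25]
Tree (level-order array): [28, 22, 29, 5, 25, None, 48, None, 18]
Postorder traversal: [18, 5, 25, 22, 48, 29, 28]


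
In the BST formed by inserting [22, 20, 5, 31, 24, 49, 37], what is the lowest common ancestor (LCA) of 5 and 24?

Tree insertion order: [22, 20, 5, 31, 24, 49, 37]
Tree (level-order array): [22, 20, 31, 5, None, 24, 49, None, None, None, None, 37]
In a BST, the LCA of p=5, q=24 is the first node v on the
root-to-leaf path with p <= v <= q (go left if both < v, right if both > v).
Walk from root:
  at 22: 5 <= 22 <= 24, this is the LCA
LCA = 22


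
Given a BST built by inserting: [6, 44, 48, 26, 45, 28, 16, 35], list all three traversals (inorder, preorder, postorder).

Tree insertion order: [6, 44, 48, 26, 45, 28, 16, 35]
Tree (level-order array): [6, None, 44, 26, 48, 16, 28, 45, None, None, None, None, 35]
Inorder (L, root, R): [6, 16, 26, 28, 35, 44, 45, 48]
Preorder (root, L, R): [6, 44, 26, 16, 28, 35, 48, 45]
Postorder (L, R, root): [16, 35, 28, 26, 45, 48, 44, 6]


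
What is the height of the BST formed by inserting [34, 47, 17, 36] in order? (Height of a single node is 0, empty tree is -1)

Insertion order: [34, 47, 17, 36]
Tree (level-order array): [34, 17, 47, None, None, 36]
Compute height bottom-up (empty subtree = -1):
  height(17) = 1 + max(-1, -1) = 0
  height(36) = 1 + max(-1, -1) = 0
  height(47) = 1 + max(0, -1) = 1
  height(34) = 1 + max(0, 1) = 2
Height = 2


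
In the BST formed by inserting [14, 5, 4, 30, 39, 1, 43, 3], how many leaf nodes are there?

Tree built from: [14, 5, 4, 30, 39, 1, 43, 3]
Tree (level-order array): [14, 5, 30, 4, None, None, 39, 1, None, None, 43, None, 3]
Rule: A leaf has 0 children.
Per-node child counts:
  node 14: 2 child(ren)
  node 5: 1 child(ren)
  node 4: 1 child(ren)
  node 1: 1 child(ren)
  node 3: 0 child(ren)
  node 30: 1 child(ren)
  node 39: 1 child(ren)
  node 43: 0 child(ren)
Matching nodes: [3, 43]
Count of leaf nodes: 2


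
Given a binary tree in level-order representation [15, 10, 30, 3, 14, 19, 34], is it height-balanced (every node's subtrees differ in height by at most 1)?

Tree (level-order array): [15, 10, 30, 3, 14, 19, 34]
Definition: a tree is height-balanced if, at every node, |h(left) - h(right)| <= 1 (empty subtree has height -1).
Bottom-up per-node check:
  node 3: h_left=-1, h_right=-1, diff=0 [OK], height=0
  node 14: h_left=-1, h_right=-1, diff=0 [OK], height=0
  node 10: h_left=0, h_right=0, diff=0 [OK], height=1
  node 19: h_left=-1, h_right=-1, diff=0 [OK], height=0
  node 34: h_left=-1, h_right=-1, diff=0 [OK], height=0
  node 30: h_left=0, h_right=0, diff=0 [OK], height=1
  node 15: h_left=1, h_right=1, diff=0 [OK], height=2
All nodes satisfy the balance condition.
Result: Balanced


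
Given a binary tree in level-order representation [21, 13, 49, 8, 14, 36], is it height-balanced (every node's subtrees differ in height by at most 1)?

Tree (level-order array): [21, 13, 49, 8, 14, 36]
Definition: a tree is height-balanced if, at every node, |h(left) - h(right)| <= 1 (empty subtree has height -1).
Bottom-up per-node check:
  node 8: h_left=-1, h_right=-1, diff=0 [OK], height=0
  node 14: h_left=-1, h_right=-1, diff=0 [OK], height=0
  node 13: h_left=0, h_right=0, diff=0 [OK], height=1
  node 36: h_left=-1, h_right=-1, diff=0 [OK], height=0
  node 49: h_left=0, h_right=-1, diff=1 [OK], height=1
  node 21: h_left=1, h_right=1, diff=0 [OK], height=2
All nodes satisfy the balance condition.
Result: Balanced


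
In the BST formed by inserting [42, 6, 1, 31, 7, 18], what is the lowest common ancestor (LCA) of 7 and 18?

Tree insertion order: [42, 6, 1, 31, 7, 18]
Tree (level-order array): [42, 6, None, 1, 31, None, None, 7, None, None, 18]
In a BST, the LCA of p=7, q=18 is the first node v on the
root-to-leaf path with p <= v <= q (go left if both < v, right if both > v).
Walk from root:
  at 42: both 7 and 18 < 42, go left
  at 6: both 7 and 18 > 6, go right
  at 31: both 7 and 18 < 31, go left
  at 7: 7 <= 7 <= 18, this is the LCA
LCA = 7


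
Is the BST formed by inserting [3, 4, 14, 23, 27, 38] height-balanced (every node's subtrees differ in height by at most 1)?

Tree (level-order array): [3, None, 4, None, 14, None, 23, None, 27, None, 38]
Definition: a tree is height-balanced if, at every node, |h(left) - h(right)| <= 1 (empty subtree has height -1).
Bottom-up per-node check:
  node 38: h_left=-1, h_right=-1, diff=0 [OK], height=0
  node 27: h_left=-1, h_right=0, diff=1 [OK], height=1
  node 23: h_left=-1, h_right=1, diff=2 [FAIL (|-1-1|=2 > 1)], height=2
  node 14: h_left=-1, h_right=2, diff=3 [FAIL (|-1-2|=3 > 1)], height=3
  node 4: h_left=-1, h_right=3, diff=4 [FAIL (|-1-3|=4 > 1)], height=4
  node 3: h_left=-1, h_right=4, diff=5 [FAIL (|-1-4|=5 > 1)], height=5
Node 23 violates the condition: |-1 - 1| = 2 > 1.
Result: Not balanced


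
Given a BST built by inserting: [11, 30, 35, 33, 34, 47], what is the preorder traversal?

Tree insertion order: [11, 30, 35, 33, 34, 47]
Tree (level-order array): [11, None, 30, None, 35, 33, 47, None, 34]
Preorder traversal: [11, 30, 35, 33, 34, 47]


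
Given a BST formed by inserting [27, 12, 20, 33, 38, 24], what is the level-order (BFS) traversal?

Tree insertion order: [27, 12, 20, 33, 38, 24]
Tree (level-order array): [27, 12, 33, None, 20, None, 38, None, 24]
BFS from the root, enqueuing left then right child of each popped node:
  queue [27] -> pop 27, enqueue [12, 33], visited so far: [27]
  queue [12, 33] -> pop 12, enqueue [20], visited so far: [27, 12]
  queue [33, 20] -> pop 33, enqueue [38], visited so far: [27, 12, 33]
  queue [20, 38] -> pop 20, enqueue [24], visited so far: [27, 12, 33, 20]
  queue [38, 24] -> pop 38, enqueue [none], visited so far: [27, 12, 33, 20, 38]
  queue [24] -> pop 24, enqueue [none], visited so far: [27, 12, 33, 20, 38, 24]
Result: [27, 12, 33, 20, 38, 24]


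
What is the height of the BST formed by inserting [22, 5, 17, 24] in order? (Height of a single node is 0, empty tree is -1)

Insertion order: [22, 5, 17, 24]
Tree (level-order array): [22, 5, 24, None, 17]
Compute height bottom-up (empty subtree = -1):
  height(17) = 1 + max(-1, -1) = 0
  height(5) = 1 + max(-1, 0) = 1
  height(24) = 1 + max(-1, -1) = 0
  height(22) = 1 + max(1, 0) = 2
Height = 2


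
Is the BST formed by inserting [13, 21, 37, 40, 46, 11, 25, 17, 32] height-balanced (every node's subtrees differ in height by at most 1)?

Tree (level-order array): [13, 11, 21, None, None, 17, 37, None, None, 25, 40, None, 32, None, 46]
Definition: a tree is height-balanced if, at every node, |h(left) - h(right)| <= 1 (empty subtree has height -1).
Bottom-up per-node check:
  node 11: h_left=-1, h_right=-1, diff=0 [OK], height=0
  node 17: h_left=-1, h_right=-1, diff=0 [OK], height=0
  node 32: h_left=-1, h_right=-1, diff=0 [OK], height=0
  node 25: h_left=-1, h_right=0, diff=1 [OK], height=1
  node 46: h_left=-1, h_right=-1, diff=0 [OK], height=0
  node 40: h_left=-1, h_right=0, diff=1 [OK], height=1
  node 37: h_left=1, h_right=1, diff=0 [OK], height=2
  node 21: h_left=0, h_right=2, diff=2 [FAIL (|0-2|=2 > 1)], height=3
  node 13: h_left=0, h_right=3, diff=3 [FAIL (|0-3|=3 > 1)], height=4
Node 21 violates the condition: |0 - 2| = 2 > 1.
Result: Not balanced


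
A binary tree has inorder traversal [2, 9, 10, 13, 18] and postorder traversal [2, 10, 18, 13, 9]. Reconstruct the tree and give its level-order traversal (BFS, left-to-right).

Inorder:   [2, 9, 10, 13, 18]
Postorder: [2, 10, 18, 13, 9]
Algorithm: postorder visits root last, so walk postorder right-to-left;
each value is the root of the current inorder slice — split it at that
value, recurse on the right subtree first, then the left.
Recursive splits:
  root=9; inorder splits into left=[2], right=[10, 13, 18]
  root=13; inorder splits into left=[10], right=[18]
  root=18; inorder splits into left=[], right=[]
  root=10; inorder splits into left=[], right=[]
  root=2; inorder splits into left=[], right=[]
Reconstructed level-order: [9, 2, 13, 10, 18]


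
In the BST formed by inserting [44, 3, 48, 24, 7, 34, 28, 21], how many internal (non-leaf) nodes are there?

Tree built from: [44, 3, 48, 24, 7, 34, 28, 21]
Tree (level-order array): [44, 3, 48, None, 24, None, None, 7, 34, None, 21, 28]
Rule: An internal node has at least one child.
Per-node child counts:
  node 44: 2 child(ren)
  node 3: 1 child(ren)
  node 24: 2 child(ren)
  node 7: 1 child(ren)
  node 21: 0 child(ren)
  node 34: 1 child(ren)
  node 28: 0 child(ren)
  node 48: 0 child(ren)
Matching nodes: [44, 3, 24, 7, 34]
Count of internal (non-leaf) nodes: 5


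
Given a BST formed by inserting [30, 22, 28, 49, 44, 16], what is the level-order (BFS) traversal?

Tree insertion order: [30, 22, 28, 49, 44, 16]
Tree (level-order array): [30, 22, 49, 16, 28, 44]
BFS from the root, enqueuing left then right child of each popped node:
  queue [30] -> pop 30, enqueue [22, 49], visited so far: [30]
  queue [22, 49] -> pop 22, enqueue [16, 28], visited so far: [30, 22]
  queue [49, 16, 28] -> pop 49, enqueue [44], visited so far: [30, 22, 49]
  queue [16, 28, 44] -> pop 16, enqueue [none], visited so far: [30, 22, 49, 16]
  queue [28, 44] -> pop 28, enqueue [none], visited so far: [30, 22, 49, 16, 28]
  queue [44] -> pop 44, enqueue [none], visited so far: [30, 22, 49, 16, 28, 44]
Result: [30, 22, 49, 16, 28, 44]


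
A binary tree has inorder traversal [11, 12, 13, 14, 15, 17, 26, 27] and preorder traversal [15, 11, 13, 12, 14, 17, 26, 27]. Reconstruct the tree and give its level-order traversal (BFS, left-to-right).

Inorder:  [11, 12, 13, 14, 15, 17, 26, 27]
Preorder: [15, 11, 13, 12, 14, 17, 26, 27]
Algorithm: preorder visits root first, so consume preorder in order;
for each root, split the current inorder slice at that value into
left-subtree inorder and right-subtree inorder, then recurse.
Recursive splits:
  root=15; inorder splits into left=[11, 12, 13, 14], right=[17, 26, 27]
  root=11; inorder splits into left=[], right=[12, 13, 14]
  root=13; inorder splits into left=[12], right=[14]
  root=12; inorder splits into left=[], right=[]
  root=14; inorder splits into left=[], right=[]
  root=17; inorder splits into left=[], right=[26, 27]
  root=26; inorder splits into left=[], right=[27]
  root=27; inorder splits into left=[], right=[]
Reconstructed level-order: [15, 11, 17, 13, 26, 12, 14, 27]


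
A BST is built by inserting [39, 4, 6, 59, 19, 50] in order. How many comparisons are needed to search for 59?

Search path for 59: 39 -> 59
Found: True
Comparisons: 2


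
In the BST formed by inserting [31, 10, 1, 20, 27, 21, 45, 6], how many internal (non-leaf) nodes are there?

Tree built from: [31, 10, 1, 20, 27, 21, 45, 6]
Tree (level-order array): [31, 10, 45, 1, 20, None, None, None, 6, None, 27, None, None, 21]
Rule: An internal node has at least one child.
Per-node child counts:
  node 31: 2 child(ren)
  node 10: 2 child(ren)
  node 1: 1 child(ren)
  node 6: 0 child(ren)
  node 20: 1 child(ren)
  node 27: 1 child(ren)
  node 21: 0 child(ren)
  node 45: 0 child(ren)
Matching nodes: [31, 10, 1, 20, 27]
Count of internal (non-leaf) nodes: 5


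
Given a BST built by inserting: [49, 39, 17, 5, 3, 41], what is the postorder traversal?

Tree insertion order: [49, 39, 17, 5, 3, 41]
Tree (level-order array): [49, 39, None, 17, 41, 5, None, None, None, 3]
Postorder traversal: [3, 5, 17, 41, 39, 49]


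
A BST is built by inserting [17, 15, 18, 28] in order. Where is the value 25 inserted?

Starting tree (level order): [17, 15, 18, None, None, None, 28]
Insertion path: 17 -> 18 -> 28
Result: insert 25 as left child of 28
Final tree (level order): [17, 15, 18, None, None, None, 28, 25]


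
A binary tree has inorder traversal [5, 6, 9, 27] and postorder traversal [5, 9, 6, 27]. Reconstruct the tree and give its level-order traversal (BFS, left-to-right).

Inorder:   [5, 6, 9, 27]
Postorder: [5, 9, 6, 27]
Algorithm: postorder visits root last, so walk postorder right-to-left;
each value is the root of the current inorder slice — split it at that
value, recurse on the right subtree first, then the left.
Recursive splits:
  root=27; inorder splits into left=[5, 6, 9], right=[]
  root=6; inorder splits into left=[5], right=[9]
  root=9; inorder splits into left=[], right=[]
  root=5; inorder splits into left=[], right=[]
Reconstructed level-order: [27, 6, 5, 9]


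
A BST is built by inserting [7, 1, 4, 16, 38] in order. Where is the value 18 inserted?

Starting tree (level order): [7, 1, 16, None, 4, None, 38]
Insertion path: 7 -> 16 -> 38
Result: insert 18 as left child of 38
Final tree (level order): [7, 1, 16, None, 4, None, 38, None, None, 18]


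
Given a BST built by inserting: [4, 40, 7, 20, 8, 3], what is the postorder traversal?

Tree insertion order: [4, 40, 7, 20, 8, 3]
Tree (level-order array): [4, 3, 40, None, None, 7, None, None, 20, 8]
Postorder traversal: [3, 8, 20, 7, 40, 4]


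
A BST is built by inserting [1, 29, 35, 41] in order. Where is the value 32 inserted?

Starting tree (level order): [1, None, 29, None, 35, None, 41]
Insertion path: 1 -> 29 -> 35
Result: insert 32 as left child of 35
Final tree (level order): [1, None, 29, None, 35, 32, 41]


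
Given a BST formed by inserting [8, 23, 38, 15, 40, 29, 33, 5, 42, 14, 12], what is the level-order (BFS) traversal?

Tree insertion order: [8, 23, 38, 15, 40, 29, 33, 5, 42, 14, 12]
Tree (level-order array): [8, 5, 23, None, None, 15, 38, 14, None, 29, 40, 12, None, None, 33, None, 42]
BFS from the root, enqueuing left then right child of each popped node:
  queue [8] -> pop 8, enqueue [5, 23], visited so far: [8]
  queue [5, 23] -> pop 5, enqueue [none], visited so far: [8, 5]
  queue [23] -> pop 23, enqueue [15, 38], visited so far: [8, 5, 23]
  queue [15, 38] -> pop 15, enqueue [14], visited so far: [8, 5, 23, 15]
  queue [38, 14] -> pop 38, enqueue [29, 40], visited so far: [8, 5, 23, 15, 38]
  queue [14, 29, 40] -> pop 14, enqueue [12], visited so far: [8, 5, 23, 15, 38, 14]
  queue [29, 40, 12] -> pop 29, enqueue [33], visited so far: [8, 5, 23, 15, 38, 14, 29]
  queue [40, 12, 33] -> pop 40, enqueue [42], visited so far: [8, 5, 23, 15, 38, 14, 29, 40]
  queue [12, 33, 42] -> pop 12, enqueue [none], visited so far: [8, 5, 23, 15, 38, 14, 29, 40, 12]
  queue [33, 42] -> pop 33, enqueue [none], visited so far: [8, 5, 23, 15, 38, 14, 29, 40, 12, 33]
  queue [42] -> pop 42, enqueue [none], visited so far: [8, 5, 23, 15, 38, 14, 29, 40, 12, 33, 42]
Result: [8, 5, 23, 15, 38, 14, 29, 40, 12, 33, 42]


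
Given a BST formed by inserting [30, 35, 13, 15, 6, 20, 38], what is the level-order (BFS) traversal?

Tree insertion order: [30, 35, 13, 15, 6, 20, 38]
Tree (level-order array): [30, 13, 35, 6, 15, None, 38, None, None, None, 20]
BFS from the root, enqueuing left then right child of each popped node:
  queue [30] -> pop 30, enqueue [13, 35], visited so far: [30]
  queue [13, 35] -> pop 13, enqueue [6, 15], visited so far: [30, 13]
  queue [35, 6, 15] -> pop 35, enqueue [38], visited so far: [30, 13, 35]
  queue [6, 15, 38] -> pop 6, enqueue [none], visited so far: [30, 13, 35, 6]
  queue [15, 38] -> pop 15, enqueue [20], visited so far: [30, 13, 35, 6, 15]
  queue [38, 20] -> pop 38, enqueue [none], visited so far: [30, 13, 35, 6, 15, 38]
  queue [20] -> pop 20, enqueue [none], visited so far: [30, 13, 35, 6, 15, 38, 20]
Result: [30, 13, 35, 6, 15, 38, 20]


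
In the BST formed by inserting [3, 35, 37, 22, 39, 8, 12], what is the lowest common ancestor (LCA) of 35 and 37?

Tree insertion order: [3, 35, 37, 22, 39, 8, 12]
Tree (level-order array): [3, None, 35, 22, 37, 8, None, None, 39, None, 12]
In a BST, the LCA of p=35, q=37 is the first node v on the
root-to-leaf path with p <= v <= q (go left if both < v, right if both > v).
Walk from root:
  at 3: both 35 and 37 > 3, go right
  at 35: 35 <= 35 <= 37, this is the LCA
LCA = 35


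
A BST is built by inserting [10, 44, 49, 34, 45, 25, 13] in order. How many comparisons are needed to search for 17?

Search path for 17: 10 -> 44 -> 34 -> 25 -> 13
Found: False
Comparisons: 5


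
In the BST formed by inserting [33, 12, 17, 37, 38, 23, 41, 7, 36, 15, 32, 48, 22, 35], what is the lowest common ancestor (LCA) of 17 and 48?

Tree insertion order: [33, 12, 17, 37, 38, 23, 41, 7, 36, 15, 32, 48, 22, 35]
Tree (level-order array): [33, 12, 37, 7, 17, 36, 38, None, None, 15, 23, 35, None, None, 41, None, None, 22, 32, None, None, None, 48]
In a BST, the LCA of p=17, q=48 is the first node v on the
root-to-leaf path with p <= v <= q (go left if both < v, right if both > v).
Walk from root:
  at 33: 17 <= 33 <= 48, this is the LCA
LCA = 33


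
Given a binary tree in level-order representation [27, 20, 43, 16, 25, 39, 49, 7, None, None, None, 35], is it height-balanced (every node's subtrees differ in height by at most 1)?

Tree (level-order array): [27, 20, 43, 16, 25, 39, 49, 7, None, None, None, 35]
Definition: a tree is height-balanced if, at every node, |h(left) - h(right)| <= 1 (empty subtree has height -1).
Bottom-up per-node check:
  node 7: h_left=-1, h_right=-1, diff=0 [OK], height=0
  node 16: h_left=0, h_right=-1, diff=1 [OK], height=1
  node 25: h_left=-1, h_right=-1, diff=0 [OK], height=0
  node 20: h_left=1, h_right=0, diff=1 [OK], height=2
  node 35: h_left=-1, h_right=-1, diff=0 [OK], height=0
  node 39: h_left=0, h_right=-1, diff=1 [OK], height=1
  node 49: h_left=-1, h_right=-1, diff=0 [OK], height=0
  node 43: h_left=1, h_right=0, diff=1 [OK], height=2
  node 27: h_left=2, h_right=2, diff=0 [OK], height=3
All nodes satisfy the balance condition.
Result: Balanced


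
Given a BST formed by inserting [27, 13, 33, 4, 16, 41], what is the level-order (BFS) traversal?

Tree insertion order: [27, 13, 33, 4, 16, 41]
Tree (level-order array): [27, 13, 33, 4, 16, None, 41]
BFS from the root, enqueuing left then right child of each popped node:
  queue [27] -> pop 27, enqueue [13, 33], visited so far: [27]
  queue [13, 33] -> pop 13, enqueue [4, 16], visited so far: [27, 13]
  queue [33, 4, 16] -> pop 33, enqueue [41], visited so far: [27, 13, 33]
  queue [4, 16, 41] -> pop 4, enqueue [none], visited so far: [27, 13, 33, 4]
  queue [16, 41] -> pop 16, enqueue [none], visited so far: [27, 13, 33, 4, 16]
  queue [41] -> pop 41, enqueue [none], visited so far: [27, 13, 33, 4, 16, 41]
Result: [27, 13, 33, 4, 16, 41]


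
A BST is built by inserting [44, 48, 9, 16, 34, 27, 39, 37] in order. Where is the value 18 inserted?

Starting tree (level order): [44, 9, 48, None, 16, None, None, None, 34, 27, 39, None, None, 37]
Insertion path: 44 -> 9 -> 16 -> 34 -> 27
Result: insert 18 as left child of 27
Final tree (level order): [44, 9, 48, None, 16, None, None, None, 34, 27, 39, 18, None, 37]


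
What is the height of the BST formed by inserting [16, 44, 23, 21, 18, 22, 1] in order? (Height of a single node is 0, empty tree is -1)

Insertion order: [16, 44, 23, 21, 18, 22, 1]
Tree (level-order array): [16, 1, 44, None, None, 23, None, 21, None, 18, 22]
Compute height bottom-up (empty subtree = -1):
  height(1) = 1 + max(-1, -1) = 0
  height(18) = 1 + max(-1, -1) = 0
  height(22) = 1 + max(-1, -1) = 0
  height(21) = 1 + max(0, 0) = 1
  height(23) = 1 + max(1, -1) = 2
  height(44) = 1 + max(2, -1) = 3
  height(16) = 1 + max(0, 3) = 4
Height = 4


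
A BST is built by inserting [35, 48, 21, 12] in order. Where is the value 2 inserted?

Starting tree (level order): [35, 21, 48, 12]
Insertion path: 35 -> 21 -> 12
Result: insert 2 as left child of 12
Final tree (level order): [35, 21, 48, 12, None, None, None, 2]


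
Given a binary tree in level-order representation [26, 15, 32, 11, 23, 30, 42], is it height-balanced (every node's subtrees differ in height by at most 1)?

Tree (level-order array): [26, 15, 32, 11, 23, 30, 42]
Definition: a tree is height-balanced if, at every node, |h(left) - h(right)| <= 1 (empty subtree has height -1).
Bottom-up per-node check:
  node 11: h_left=-1, h_right=-1, diff=0 [OK], height=0
  node 23: h_left=-1, h_right=-1, diff=0 [OK], height=0
  node 15: h_left=0, h_right=0, diff=0 [OK], height=1
  node 30: h_left=-1, h_right=-1, diff=0 [OK], height=0
  node 42: h_left=-1, h_right=-1, diff=0 [OK], height=0
  node 32: h_left=0, h_right=0, diff=0 [OK], height=1
  node 26: h_left=1, h_right=1, diff=0 [OK], height=2
All nodes satisfy the balance condition.
Result: Balanced


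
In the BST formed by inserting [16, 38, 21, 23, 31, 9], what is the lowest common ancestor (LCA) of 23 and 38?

Tree insertion order: [16, 38, 21, 23, 31, 9]
Tree (level-order array): [16, 9, 38, None, None, 21, None, None, 23, None, 31]
In a BST, the LCA of p=23, q=38 is the first node v on the
root-to-leaf path with p <= v <= q (go left if both < v, right if both > v).
Walk from root:
  at 16: both 23 and 38 > 16, go right
  at 38: 23 <= 38 <= 38, this is the LCA
LCA = 38


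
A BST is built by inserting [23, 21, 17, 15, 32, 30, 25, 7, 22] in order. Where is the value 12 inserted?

Starting tree (level order): [23, 21, 32, 17, 22, 30, None, 15, None, None, None, 25, None, 7]
Insertion path: 23 -> 21 -> 17 -> 15 -> 7
Result: insert 12 as right child of 7
Final tree (level order): [23, 21, 32, 17, 22, 30, None, 15, None, None, None, 25, None, 7, None, None, None, None, 12]


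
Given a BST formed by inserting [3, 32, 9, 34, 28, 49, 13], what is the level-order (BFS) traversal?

Tree insertion order: [3, 32, 9, 34, 28, 49, 13]
Tree (level-order array): [3, None, 32, 9, 34, None, 28, None, 49, 13]
BFS from the root, enqueuing left then right child of each popped node:
  queue [3] -> pop 3, enqueue [32], visited so far: [3]
  queue [32] -> pop 32, enqueue [9, 34], visited so far: [3, 32]
  queue [9, 34] -> pop 9, enqueue [28], visited so far: [3, 32, 9]
  queue [34, 28] -> pop 34, enqueue [49], visited so far: [3, 32, 9, 34]
  queue [28, 49] -> pop 28, enqueue [13], visited so far: [3, 32, 9, 34, 28]
  queue [49, 13] -> pop 49, enqueue [none], visited so far: [3, 32, 9, 34, 28, 49]
  queue [13] -> pop 13, enqueue [none], visited so far: [3, 32, 9, 34, 28, 49, 13]
Result: [3, 32, 9, 34, 28, 49, 13]


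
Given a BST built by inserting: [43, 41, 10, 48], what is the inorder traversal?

Tree insertion order: [43, 41, 10, 48]
Tree (level-order array): [43, 41, 48, 10]
Inorder traversal: [10, 41, 43, 48]


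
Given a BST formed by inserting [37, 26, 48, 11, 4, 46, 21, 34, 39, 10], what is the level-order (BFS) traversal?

Tree insertion order: [37, 26, 48, 11, 4, 46, 21, 34, 39, 10]
Tree (level-order array): [37, 26, 48, 11, 34, 46, None, 4, 21, None, None, 39, None, None, 10]
BFS from the root, enqueuing left then right child of each popped node:
  queue [37] -> pop 37, enqueue [26, 48], visited so far: [37]
  queue [26, 48] -> pop 26, enqueue [11, 34], visited so far: [37, 26]
  queue [48, 11, 34] -> pop 48, enqueue [46], visited so far: [37, 26, 48]
  queue [11, 34, 46] -> pop 11, enqueue [4, 21], visited so far: [37, 26, 48, 11]
  queue [34, 46, 4, 21] -> pop 34, enqueue [none], visited so far: [37, 26, 48, 11, 34]
  queue [46, 4, 21] -> pop 46, enqueue [39], visited so far: [37, 26, 48, 11, 34, 46]
  queue [4, 21, 39] -> pop 4, enqueue [10], visited so far: [37, 26, 48, 11, 34, 46, 4]
  queue [21, 39, 10] -> pop 21, enqueue [none], visited so far: [37, 26, 48, 11, 34, 46, 4, 21]
  queue [39, 10] -> pop 39, enqueue [none], visited so far: [37, 26, 48, 11, 34, 46, 4, 21, 39]
  queue [10] -> pop 10, enqueue [none], visited so far: [37, 26, 48, 11, 34, 46, 4, 21, 39, 10]
Result: [37, 26, 48, 11, 34, 46, 4, 21, 39, 10]


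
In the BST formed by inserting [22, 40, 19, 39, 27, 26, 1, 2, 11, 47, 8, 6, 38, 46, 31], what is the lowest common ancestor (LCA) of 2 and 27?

Tree insertion order: [22, 40, 19, 39, 27, 26, 1, 2, 11, 47, 8, 6, 38, 46, 31]
Tree (level-order array): [22, 19, 40, 1, None, 39, 47, None, 2, 27, None, 46, None, None, 11, 26, 38, None, None, 8, None, None, None, 31, None, 6]
In a BST, the LCA of p=2, q=27 is the first node v on the
root-to-leaf path with p <= v <= q (go left if both < v, right if both > v).
Walk from root:
  at 22: 2 <= 22 <= 27, this is the LCA
LCA = 22
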